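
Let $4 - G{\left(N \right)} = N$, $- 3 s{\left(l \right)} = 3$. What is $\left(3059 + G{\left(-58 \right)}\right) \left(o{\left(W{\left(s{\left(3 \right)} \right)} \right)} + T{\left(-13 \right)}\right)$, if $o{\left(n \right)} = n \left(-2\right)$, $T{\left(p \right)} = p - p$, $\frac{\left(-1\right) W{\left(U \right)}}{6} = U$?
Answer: $-37452$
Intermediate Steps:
$s{\left(l \right)} = -1$ ($s{\left(l \right)} = \left(- \frac{1}{3}\right) 3 = -1$)
$G{\left(N \right)} = 4 - N$
$W{\left(U \right)} = - 6 U$
$T{\left(p \right)} = 0$
$o{\left(n \right)} = - 2 n$
$\left(3059 + G{\left(-58 \right)}\right) \left(o{\left(W{\left(s{\left(3 \right)} \right)} \right)} + T{\left(-13 \right)}\right) = \left(3059 + \left(4 - -58\right)\right) \left(- 2 \left(\left(-6\right) \left(-1\right)\right) + 0\right) = \left(3059 + \left(4 + 58\right)\right) \left(\left(-2\right) 6 + 0\right) = \left(3059 + 62\right) \left(-12 + 0\right) = 3121 \left(-12\right) = -37452$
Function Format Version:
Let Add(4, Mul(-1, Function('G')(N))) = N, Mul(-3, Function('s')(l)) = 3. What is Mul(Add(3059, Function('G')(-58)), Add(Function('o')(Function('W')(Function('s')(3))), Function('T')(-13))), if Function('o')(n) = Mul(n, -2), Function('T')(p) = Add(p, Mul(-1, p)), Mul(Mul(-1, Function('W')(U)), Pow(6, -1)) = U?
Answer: -37452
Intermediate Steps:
Function('s')(l) = -1 (Function('s')(l) = Mul(Rational(-1, 3), 3) = -1)
Function('G')(N) = Add(4, Mul(-1, N))
Function('W')(U) = Mul(-6, U)
Function('T')(p) = 0
Function('o')(n) = Mul(-2, n)
Mul(Add(3059, Function('G')(-58)), Add(Function('o')(Function('W')(Function('s')(3))), Function('T')(-13))) = Mul(Add(3059, Add(4, Mul(-1, -58))), Add(Mul(-2, Mul(-6, -1)), 0)) = Mul(Add(3059, Add(4, 58)), Add(Mul(-2, 6), 0)) = Mul(Add(3059, 62), Add(-12, 0)) = Mul(3121, -12) = -37452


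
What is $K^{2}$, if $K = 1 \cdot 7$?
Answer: $49$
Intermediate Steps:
$K = 7$
$K^{2} = 7^{2} = 49$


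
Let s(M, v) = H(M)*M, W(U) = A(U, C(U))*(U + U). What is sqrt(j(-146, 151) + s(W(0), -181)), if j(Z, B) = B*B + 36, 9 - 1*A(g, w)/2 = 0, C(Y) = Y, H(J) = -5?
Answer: sqrt(22837) ≈ 151.12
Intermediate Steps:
A(g, w) = 18 (A(g, w) = 18 - 2*0 = 18 + 0 = 18)
j(Z, B) = 36 + B**2 (j(Z, B) = B**2 + 36 = 36 + B**2)
W(U) = 36*U (W(U) = 18*(U + U) = 18*(2*U) = 36*U)
s(M, v) = -5*M
sqrt(j(-146, 151) + s(W(0), -181)) = sqrt((36 + 151**2) - 180*0) = sqrt((36 + 22801) - 5*0) = sqrt(22837 + 0) = sqrt(22837)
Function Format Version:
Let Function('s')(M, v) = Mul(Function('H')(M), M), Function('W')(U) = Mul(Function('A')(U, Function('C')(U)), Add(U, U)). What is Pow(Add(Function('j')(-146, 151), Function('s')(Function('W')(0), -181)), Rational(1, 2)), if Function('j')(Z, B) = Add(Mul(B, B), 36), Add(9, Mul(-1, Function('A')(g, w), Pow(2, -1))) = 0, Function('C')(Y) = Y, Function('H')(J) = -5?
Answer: Pow(22837, Rational(1, 2)) ≈ 151.12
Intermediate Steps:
Function('A')(g, w) = 18 (Function('A')(g, w) = Add(18, Mul(-2, 0)) = Add(18, 0) = 18)
Function('j')(Z, B) = Add(36, Pow(B, 2)) (Function('j')(Z, B) = Add(Pow(B, 2), 36) = Add(36, Pow(B, 2)))
Function('W')(U) = Mul(36, U) (Function('W')(U) = Mul(18, Add(U, U)) = Mul(18, Mul(2, U)) = Mul(36, U))
Function('s')(M, v) = Mul(-5, M)
Pow(Add(Function('j')(-146, 151), Function('s')(Function('W')(0), -181)), Rational(1, 2)) = Pow(Add(Add(36, Pow(151, 2)), Mul(-5, Mul(36, 0))), Rational(1, 2)) = Pow(Add(Add(36, 22801), Mul(-5, 0)), Rational(1, 2)) = Pow(Add(22837, 0), Rational(1, 2)) = Pow(22837, Rational(1, 2))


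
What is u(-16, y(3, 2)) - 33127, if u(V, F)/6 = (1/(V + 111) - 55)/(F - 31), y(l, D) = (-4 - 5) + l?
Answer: -116410061/3515 ≈ -33118.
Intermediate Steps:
y(l, D) = -9 + l
u(V, F) = 6*(-55 + 1/(111 + V))/(-31 + F) (u(V, F) = 6*((1/(V + 111) - 55)/(F - 31)) = 6*((1/(111 + V) - 55)/(-31 + F)) = 6*((-55 + 1/(111 + V))/(-31 + F)) = 6*(-55 + 1/(111 + V))/(-31 + F))
u(-16, y(3, 2)) - 33127 = 6*(-6104 - 55*(-16))/(-3441 - 31*(-16) + 111*(-9 + 3) + (-9 + 3)*(-16)) - 33127 = 6*(-6104 + 880)/(-3441 + 496 + 111*(-6) - 6*(-16)) - 33127 = 6*(-5224)/(-3441 + 496 - 666 + 96) - 33127 = 6*(-5224)/(-3515) - 33127 = 6*(-1/3515)*(-5224) - 33127 = 31344/3515 - 33127 = -116410061/3515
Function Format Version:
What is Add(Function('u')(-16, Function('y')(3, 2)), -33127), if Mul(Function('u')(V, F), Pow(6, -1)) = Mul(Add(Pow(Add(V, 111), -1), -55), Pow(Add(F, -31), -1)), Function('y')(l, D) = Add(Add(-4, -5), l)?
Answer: Rational(-116410061, 3515) ≈ -33118.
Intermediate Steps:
Function('y')(l, D) = Add(-9, l)
Function('u')(V, F) = Mul(6, Pow(Add(-31, F), -1), Add(-55, Pow(Add(111, V), -1))) (Function('u')(V, F) = Mul(6, Mul(Add(Pow(Add(V, 111), -1), -55), Pow(Add(F, -31), -1))) = Mul(6, Mul(Add(Pow(Add(111, V), -1), -55), Pow(Add(-31, F), -1))) = Mul(6, Mul(Add(-55, Pow(Add(111, V), -1)), Pow(Add(-31, F), -1))) = Mul(6, Mul(Pow(Add(-31, F), -1), Add(-55, Pow(Add(111, V), -1)))) = Mul(6, Pow(Add(-31, F), -1), Add(-55, Pow(Add(111, V), -1))))
Add(Function('u')(-16, Function('y')(3, 2)), -33127) = Add(Mul(6, Pow(Add(-3441, Mul(-31, -16), Mul(111, Add(-9, 3)), Mul(Add(-9, 3), -16)), -1), Add(-6104, Mul(-55, -16))), -33127) = Add(Mul(6, Pow(Add(-3441, 496, Mul(111, -6), Mul(-6, -16)), -1), Add(-6104, 880)), -33127) = Add(Mul(6, Pow(Add(-3441, 496, -666, 96), -1), -5224), -33127) = Add(Mul(6, Pow(-3515, -1), -5224), -33127) = Add(Mul(6, Rational(-1, 3515), -5224), -33127) = Add(Rational(31344, 3515), -33127) = Rational(-116410061, 3515)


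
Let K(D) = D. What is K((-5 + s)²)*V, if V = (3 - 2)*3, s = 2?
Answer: 27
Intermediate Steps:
V = 3 (V = 1*3 = 3)
K((-5 + s)²)*V = (-5 + 2)²*3 = (-3)²*3 = 9*3 = 27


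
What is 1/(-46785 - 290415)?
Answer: -1/337200 ≈ -2.9656e-6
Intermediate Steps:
1/(-46785 - 290415) = 1/(-337200) = -1/337200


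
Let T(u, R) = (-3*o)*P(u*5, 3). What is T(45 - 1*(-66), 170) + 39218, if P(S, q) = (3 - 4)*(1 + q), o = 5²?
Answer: 39518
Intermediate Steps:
o = 25
P(S, q) = -1 - q (P(S, q) = -(1 + q) = -1 - q)
T(u, R) = 300 (T(u, R) = (-3*25)*(-1 - 1*3) = -75*(-1 - 3) = -75*(-4) = 300)
T(45 - 1*(-66), 170) + 39218 = 300 + 39218 = 39518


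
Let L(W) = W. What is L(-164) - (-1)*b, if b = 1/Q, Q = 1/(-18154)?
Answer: -18318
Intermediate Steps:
Q = -1/18154 ≈ -5.5084e-5
b = -18154 (b = 1/(-1/18154) = -18154)
L(-164) - (-1)*b = -164 - (-1)*(-18154) = -164 - 1*18154 = -164 - 18154 = -18318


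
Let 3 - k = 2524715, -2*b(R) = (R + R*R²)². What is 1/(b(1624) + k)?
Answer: -1/9172473867211355464 ≈ -1.0902e-19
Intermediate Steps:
b(R) = -(R + R³)²/2 (b(R) = -(R + R*R²)²/2 = -(R + R³)²/2)
k = -2524712 (k = 3 - 1*2524715 = 3 - 2524715 = -2524712)
1/(b(1624) + k) = 1/(-½*1624²*(1 + 1624²)² - 2524712) = 1/(-½*2637376*(1 + 2637376)² - 2524712) = 1/(-½*2637376*2637377² - 2524712) = 1/(-½*2637376*6955757440129 - 2524712) = 1/(-9172473867208830752 - 2524712) = 1/(-9172473867211355464) = -1/9172473867211355464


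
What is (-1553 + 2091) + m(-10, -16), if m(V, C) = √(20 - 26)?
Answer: 538 + I*√6 ≈ 538.0 + 2.4495*I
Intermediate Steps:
m(V, C) = I*√6 (m(V, C) = √(-6) = I*√6)
(-1553 + 2091) + m(-10, -16) = (-1553 + 2091) + I*√6 = 538 + I*√6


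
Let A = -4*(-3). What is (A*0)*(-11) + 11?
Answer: 11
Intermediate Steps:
A = 12
(A*0)*(-11) + 11 = (12*0)*(-11) + 11 = 0*(-11) + 11 = 0 + 11 = 11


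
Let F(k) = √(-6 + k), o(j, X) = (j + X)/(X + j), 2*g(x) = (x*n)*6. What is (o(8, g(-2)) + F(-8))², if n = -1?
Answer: (1 + I*√14)² ≈ -13.0 + 7.4833*I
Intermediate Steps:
g(x) = -3*x (g(x) = ((x*(-1))*6)/2 = (-x*6)/2 = (-6*x)/2 = -3*x)
o(j, X) = 1 (o(j, X) = (X + j)/(X + j) = 1)
(o(8, g(-2)) + F(-8))² = (1 + √(-6 - 8))² = (1 + √(-14))² = (1 + I*√14)²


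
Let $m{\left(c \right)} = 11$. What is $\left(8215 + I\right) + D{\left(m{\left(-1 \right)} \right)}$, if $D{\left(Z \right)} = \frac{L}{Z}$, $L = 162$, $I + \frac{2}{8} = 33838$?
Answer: $\frac{1850969}{44} \approx 42068.0$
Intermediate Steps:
$I = \frac{135351}{4}$ ($I = - \frac{1}{4} + 33838 = \frac{135351}{4} \approx 33838.0$)
$D{\left(Z \right)} = \frac{162}{Z}$
$\left(8215 + I\right) + D{\left(m{\left(-1 \right)} \right)} = \left(8215 + \frac{135351}{4}\right) + \frac{162}{11} = \frac{168211}{4} + 162 \cdot \frac{1}{11} = \frac{168211}{4} + \frac{162}{11} = \frac{1850969}{44}$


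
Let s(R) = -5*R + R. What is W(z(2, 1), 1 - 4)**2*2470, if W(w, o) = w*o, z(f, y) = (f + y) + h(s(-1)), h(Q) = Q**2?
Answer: 8025030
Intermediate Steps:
s(R) = -4*R
z(f, y) = 16 + f + y (z(f, y) = (f + y) + (-4*(-1))**2 = (f + y) + 4**2 = (f + y) + 16 = 16 + f + y)
W(w, o) = o*w
W(z(2, 1), 1 - 4)**2*2470 = ((1 - 4)*(16 + 2 + 1))**2*2470 = (-3*19)**2*2470 = (-57)**2*2470 = 3249*2470 = 8025030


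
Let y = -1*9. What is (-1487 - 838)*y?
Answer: 20925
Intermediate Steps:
y = -9
(-1487 - 838)*y = (-1487 - 838)*(-9) = -2325*(-9) = 20925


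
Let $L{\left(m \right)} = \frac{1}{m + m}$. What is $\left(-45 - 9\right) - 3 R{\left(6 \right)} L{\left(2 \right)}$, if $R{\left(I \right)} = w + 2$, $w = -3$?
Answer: $- \frac{81}{2} \approx -40.5$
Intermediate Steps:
$R{\left(I \right)} = -1$ ($R{\left(I \right)} = -3 + 2 = -1$)
$L{\left(m \right)} = \frac{1}{2 m}$
$\left(-45 - 9\right) - 3 R{\left(6 \right)} L{\left(2 \right)} = \left(-45 - 9\right) \left(-3\right) \left(-1\right) \frac{1}{2 \cdot 2} = - 54 \cdot 3 \cdot \frac{1}{2} \cdot \frac{1}{2} = - 54 \cdot 3 \cdot \frac{1}{4} = \left(-54\right) \frac{3}{4} = - \frac{81}{2}$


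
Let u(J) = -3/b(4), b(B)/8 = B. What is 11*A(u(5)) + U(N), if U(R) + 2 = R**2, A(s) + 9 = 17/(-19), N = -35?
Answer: 21169/19 ≈ 1114.2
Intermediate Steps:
b(B) = 8*B
u(J) = -3/32 (u(J) = -3/(8*4) = -3/32)
A(s) = -188/19 (A(s) = -9 + 17/(-19) = -9 + 17*(-1/19) = -9 - 17/19 = -188/19)
U(R) = -2 + R**2
11*A(u(5)) + U(N) = 11*(-188/19) + (-2 + (-35)**2) = -2068/19 + (-2 + 1225) = -2068/19 + 1223 = 21169/19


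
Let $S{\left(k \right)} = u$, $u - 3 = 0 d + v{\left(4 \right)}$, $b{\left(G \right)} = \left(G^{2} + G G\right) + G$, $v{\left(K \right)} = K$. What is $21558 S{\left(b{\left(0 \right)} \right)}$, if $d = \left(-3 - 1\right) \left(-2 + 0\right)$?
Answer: $150906$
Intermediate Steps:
$d = 8$ ($d = \left(-4\right) \left(-2\right) = 8$)
$b{\left(G \right)} = G + 2 G^{2}$ ($b{\left(G \right)} = \left(G^{2} + G^{2}\right) + G = 2 G^{2} + G = G + 2 G^{2}$)
$u = 7$ ($u = 3 + \left(0 \cdot 8 + 4\right) = 3 + \left(0 + 4\right) = 3 + 4 = 7$)
$S{\left(k \right)} = 7$
$21558 S{\left(b{\left(0 \right)} \right)} = 21558 \cdot 7 = 150906$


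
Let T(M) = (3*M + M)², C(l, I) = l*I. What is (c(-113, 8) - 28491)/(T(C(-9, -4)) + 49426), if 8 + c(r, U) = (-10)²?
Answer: -28399/70162 ≈ -0.40476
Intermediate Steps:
C(l, I) = I*l
T(M) = 16*M² (T(M) = (4*M)² = 16*M²)
c(r, U) = 92 (c(r, U) = -8 + (-10)² = -8 + 100 = 92)
(c(-113, 8) - 28491)/(T(C(-9, -4)) + 49426) = (92 - 28491)/(16*(-4*(-9))² + 49426) = -28399/(16*36² + 49426) = -28399/(16*1296 + 49426) = -28399/(20736 + 49426) = -28399/70162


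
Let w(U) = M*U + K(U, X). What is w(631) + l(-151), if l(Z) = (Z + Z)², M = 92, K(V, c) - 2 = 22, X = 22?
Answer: 149280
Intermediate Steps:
K(V, c) = 24 (K(V, c) = 2 + 22 = 24)
l(Z) = 4*Z² (l(Z) = (2*Z)² = 4*Z²)
w(U) = 24 + 92*U (w(U) = 92*U + 24 = 24 + 92*U)
w(631) + l(-151) = (24 + 92*631) + 4*(-151)² = (24 + 58052) + 4*22801 = 58076 + 91204 = 149280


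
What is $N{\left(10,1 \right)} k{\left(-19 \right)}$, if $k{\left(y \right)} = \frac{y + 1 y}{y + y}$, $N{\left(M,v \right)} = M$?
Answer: $10$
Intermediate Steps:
$k{\left(y \right)} = 1$ ($k{\left(y \right)} = \frac{y + y}{2 y} = 2 y \frac{1}{2 y} = 1$)
$N{\left(10,1 \right)} k{\left(-19 \right)} = 10 \cdot 1 = 10$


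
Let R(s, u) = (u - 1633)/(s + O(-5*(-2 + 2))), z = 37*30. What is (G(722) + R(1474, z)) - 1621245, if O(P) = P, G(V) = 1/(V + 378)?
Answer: -119485782583/73700 ≈ -1.6212e+6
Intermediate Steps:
z = 1110
G(V) = 1/(378 + V)
R(s, u) = (-1633 + u)/s (R(s, u) = (u - 1633)/(s - 5*(-2 + 2)) = (-1633 + u)/(s - 5*0) = (-1633 + u)/(s + 0) = (-1633 + u)/s)
(G(722) + R(1474, z)) - 1621245 = (1/(378 + 722) + (-1633 + 1110)/1474) - 1621245 = (1/1100 + (1/1474)*(-523)) - 1621245 = (1/1100 - 523/1474) - 1621245 = -26083/73700 - 1621245 = -119485782583/73700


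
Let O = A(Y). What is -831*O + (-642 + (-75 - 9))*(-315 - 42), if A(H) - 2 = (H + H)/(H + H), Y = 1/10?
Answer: 256689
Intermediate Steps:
Y = ⅒ ≈ 0.10000
A(H) = 3 (A(H) = 2 + (H + H)/(H + H) = 2 + (2*H)/((2*H)) = 2 + (2*H)*(1/(2*H)) = 2 + 1 = 3)
O = 3
-831*O + (-642 + (-75 - 9))*(-315 - 42) = -831*3 + (-642 + (-75 - 9))*(-315 - 42) = -2493 + (-642 - 84)*(-357) = -2493 - 726*(-357) = -2493 + 259182 = 256689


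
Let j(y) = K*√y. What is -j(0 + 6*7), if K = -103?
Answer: 103*√42 ≈ 667.52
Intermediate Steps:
j(y) = -103*√y
-j(0 + 6*7) = -(-103)*√(0 + 6*7) = -(-103)*√(0 + 42) = -(-103)*√42 = 103*√42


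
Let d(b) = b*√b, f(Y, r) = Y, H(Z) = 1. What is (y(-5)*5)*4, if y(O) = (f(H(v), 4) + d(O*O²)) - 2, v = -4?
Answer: -20 - 12500*I*√5 ≈ -20.0 - 27951.0*I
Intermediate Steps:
d(b) = b^(3/2)
y(O) = -1 + (O³)^(3/2) (y(O) = (1 + (O*O²)^(3/2)) - 2 = (1 + (O³)^(3/2)) - 2 = -1 + (O³)^(3/2))
(y(-5)*5)*4 = ((-1 + ((-5)³)^(3/2))*5)*4 = ((-1 + (-125)^(3/2))*5)*4 = ((-1 - 625*I*√5)*5)*4 = (-5 - 3125*I*√5)*4 = -20 - 12500*I*√5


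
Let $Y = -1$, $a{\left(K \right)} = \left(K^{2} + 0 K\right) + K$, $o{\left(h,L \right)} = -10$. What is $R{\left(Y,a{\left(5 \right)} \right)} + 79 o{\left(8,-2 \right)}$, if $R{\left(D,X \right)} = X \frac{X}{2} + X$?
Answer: $-310$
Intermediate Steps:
$a{\left(K \right)} = K + K^{2}$ ($a{\left(K \right)} = \left(K^{2} + 0\right) + K = K^{2} + K = K + K^{2}$)
$R{\left(D,X \right)} = X + \frac{X^{2}}{2}$ ($R{\left(D,X \right)} = X X \frac{1}{2} + X = X \frac{X}{2} + X = \frac{X^{2}}{2} + X = X + \frac{X^{2}}{2}$)
$R{\left(Y,a{\left(5 \right)} \right)} + 79 o{\left(8,-2 \right)} = \frac{5 \left(1 + 5\right) \left(2 + 5 \left(1 + 5\right)\right)}{2} + 79 \left(-10\right) = \frac{5 \cdot 6 \left(2 + 5 \cdot 6\right)}{2} - 790 = \frac{1}{2} \cdot 30 \left(2 + 30\right) - 790 = \frac{1}{2} \cdot 30 \cdot 32 - 790 = 480 - 790 = -310$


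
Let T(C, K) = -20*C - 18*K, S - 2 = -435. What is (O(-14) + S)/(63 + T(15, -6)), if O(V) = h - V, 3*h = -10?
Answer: 1267/387 ≈ 3.2739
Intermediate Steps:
h = -10/3 (h = (1/3)*(-10) = -10/3 ≈ -3.3333)
S = -433 (S = 2 - 435 = -433)
O(V) = -10/3 - V
(O(-14) + S)/(63 + T(15, -6)) = ((-10/3 - 1*(-14)) - 433)/(63 + (-20*15 - 18*(-6))) = ((-10/3 + 14) - 433)/(63 + (-300 + 108)) = (32/3 - 433)/(63 - 192) = -1267/3/(-129) = -1267/3*(-1/129) = 1267/387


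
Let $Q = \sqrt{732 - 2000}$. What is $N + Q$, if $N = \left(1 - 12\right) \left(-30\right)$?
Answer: $330 + 2 i \sqrt{317} \approx 330.0 + 35.609 i$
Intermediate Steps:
$Q = 2 i \sqrt{317}$ ($Q = \sqrt{-1268} = 2 i \sqrt{317} \approx 35.609 i$)
$N = 330$ ($N = \left(-11\right) \left(-30\right) = 330$)
$N + Q = 330 + 2 i \sqrt{317}$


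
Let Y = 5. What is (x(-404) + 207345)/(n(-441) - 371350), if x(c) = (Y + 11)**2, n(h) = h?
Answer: -207601/371791 ≈ -0.55838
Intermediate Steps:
x(c) = 256 (x(c) = (5 + 11)**2 = 16**2 = 256)
(x(-404) + 207345)/(n(-441) - 371350) = (256 + 207345)/(-441 - 371350) = 207601/(-371791) = 207601*(-1/371791) = -207601/371791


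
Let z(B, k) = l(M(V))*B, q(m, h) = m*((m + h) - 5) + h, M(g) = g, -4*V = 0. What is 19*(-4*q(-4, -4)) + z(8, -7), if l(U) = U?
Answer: -3648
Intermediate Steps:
V = 0 (V = -¼*0 = 0)
q(m, h) = h + m*(-5 + h + m) (q(m, h) = m*((h + m) - 5) + h = m*(-5 + h + m) + h = h + m*(-5 + h + m))
z(B, k) = 0 (z(B, k) = 0*B = 0)
19*(-4*q(-4, -4)) + z(8, -7) = 19*(-4*(-4 + (-4)² - 5*(-4) - 4*(-4))) + 0 = 19*(-4*(-4 + 16 + 20 + 16)) + 0 = 19*(-4*48) + 0 = 19*(-192) + 0 = -3648 + 0 = -3648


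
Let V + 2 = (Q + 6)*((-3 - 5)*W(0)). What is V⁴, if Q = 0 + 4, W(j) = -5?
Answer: 25091827216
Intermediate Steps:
Q = 4
V = 398 (V = -2 + (4 + 6)*((-3 - 5)*(-5)) = -2 + 10*(-8*(-5)) = -2 + 10*40 = -2 + 400 = 398)
V⁴ = 398⁴ = 25091827216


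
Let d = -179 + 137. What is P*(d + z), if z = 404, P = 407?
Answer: 147334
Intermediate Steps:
d = -42
P*(d + z) = 407*(-42 + 404) = 407*362 = 147334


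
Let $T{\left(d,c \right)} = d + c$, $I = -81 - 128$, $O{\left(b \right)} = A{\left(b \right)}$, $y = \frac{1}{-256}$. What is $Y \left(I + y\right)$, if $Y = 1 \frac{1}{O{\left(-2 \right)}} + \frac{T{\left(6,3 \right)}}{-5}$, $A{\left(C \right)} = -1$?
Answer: $\frac{74907}{128} \approx 585.21$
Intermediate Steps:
$y = - \frac{1}{256} \approx -0.0039063$
$O{\left(b \right)} = -1$
$I = -209$ ($I = -81 - 128 = -209$)
$T{\left(d,c \right)} = c + d$
$Y = - \frac{14}{5}$ ($Y = 1 \frac{1}{-1} + \frac{3 + 6}{-5} = 1 \left(-1\right) + 9 \left(- \frac{1}{5}\right) = -1 - \frac{9}{5} = - \frac{14}{5} \approx -2.8$)
$Y \left(I + y\right) = - \frac{14 \left(-209 - \frac{1}{256}\right)}{5} = \left(- \frac{14}{5}\right) \left(- \frac{53505}{256}\right) = \frac{74907}{128}$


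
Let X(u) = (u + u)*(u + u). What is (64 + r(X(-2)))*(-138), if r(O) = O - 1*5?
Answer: -10350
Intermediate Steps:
X(u) = 4*u**2 (X(u) = (2*u)*(2*u) = 4*u**2)
r(O) = -5 + O (r(O) = O - 5 = -5 + O)
(64 + r(X(-2)))*(-138) = (64 + (-5 + 4*(-2)**2))*(-138) = (64 + (-5 + 4*4))*(-138) = (64 + (-5 + 16))*(-138) = (64 + 11)*(-138) = 75*(-138) = -10350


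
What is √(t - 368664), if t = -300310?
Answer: I*√668974 ≈ 817.91*I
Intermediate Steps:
√(t - 368664) = √(-300310 - 368664) = √(-668974) = I*√668974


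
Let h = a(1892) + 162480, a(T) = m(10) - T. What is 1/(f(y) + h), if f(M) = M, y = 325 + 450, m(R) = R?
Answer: 1/161373 ≈ 6.1968e-6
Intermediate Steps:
y = 775
a(T) = 10 - T
h = 160598 (h = (10 - 1*1892) + 162480 = (10 - 1892) + 162480 = -1882 + 162480 = 160598)
1/(f(y) + h) = 1/(775 + 160598) = 1/161373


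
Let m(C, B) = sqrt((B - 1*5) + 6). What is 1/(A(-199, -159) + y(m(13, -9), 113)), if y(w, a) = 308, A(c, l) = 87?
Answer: 1/395 ≈ 0.0025316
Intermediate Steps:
m(C, B) = sqrt(1 + B) (m(C, B) = sqrt((B - 5) + 6) = sqrt((-5 + B) + 6) = sqrt(1 + B))
1/(A(-199, -159) + y(m(13, -9), 113)) = 1/(87 + 308) = 1/395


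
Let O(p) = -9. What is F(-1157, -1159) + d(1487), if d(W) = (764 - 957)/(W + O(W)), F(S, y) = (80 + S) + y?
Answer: -3305001/1478 ≈ -2236.1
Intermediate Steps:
F(S, y) = 80 + S + y
d(W) = -193/(-9 + W) (d(W) = (764 - 957)/(W - 9) = -193/(-9 + W))
F(-1157, -1159) + d(1487) = (80 - 1157 - 1159) - 193/(-9 + 1487) = -2236 - 193/1478 = -3305001/1478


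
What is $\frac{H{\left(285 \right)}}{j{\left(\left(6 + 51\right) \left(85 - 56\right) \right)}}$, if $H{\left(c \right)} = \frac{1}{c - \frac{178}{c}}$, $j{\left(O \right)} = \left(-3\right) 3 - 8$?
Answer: $- \frac{285}{1377799} \approx -0.00020685$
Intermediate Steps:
$j{\left(O \right)} = -17$ ($j{\left(O \right)} = -9 - 8 = -17$)
$\frac{H{\left(285 \right)}}{j{\left(\left(6 + 51\right) \left(85 - 56\right) \right)}} = \frac{285 \frac{1}{-178 + 285^{2}}}{-17} = \frac{285}{-178 + 81225} \left(- \frac{1}{17}\right) = \frac{285}{81047} \left(- \frac{1}{17}\right) = - \frac{285}{1377799}$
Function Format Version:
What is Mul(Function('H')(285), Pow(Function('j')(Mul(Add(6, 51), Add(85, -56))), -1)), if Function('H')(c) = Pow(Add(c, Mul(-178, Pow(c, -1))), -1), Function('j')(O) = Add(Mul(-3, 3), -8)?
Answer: Rational(-285, 1377799) ≈ -0.00020685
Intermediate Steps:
Function('j')(O) = -17 (Function('j')(O) = Add(-9, -8) = -17)
Mul(Function('H')(285), Pow(Function('j')(Mul(Add(6, 51), Add(85, -56))), -1)) = Mul(Mul(285, Pow(Add(-178, Pow(285, 2)), -1)), Pow(-17, -1)) = Mul(Mul(285, Pow(Add(-178, 81225), -1)), Rational(-1, 17)) = Mul(Mul(285, Pow(81047, -1)), Rational(-1, 17)) = Mul(Mul(285, Rational(1, 81047)), Rational(-1, 17)) = Mul(Rational(285, 81047), Rational(-1, 17)) = Rational(-285, 1377799)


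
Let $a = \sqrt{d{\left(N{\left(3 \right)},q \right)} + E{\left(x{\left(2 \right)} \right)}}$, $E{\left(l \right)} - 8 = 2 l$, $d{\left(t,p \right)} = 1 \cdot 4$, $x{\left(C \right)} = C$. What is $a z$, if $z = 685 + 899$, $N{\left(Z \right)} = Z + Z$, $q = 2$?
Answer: $6336$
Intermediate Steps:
$N{\left(Z \right)} = 2 Z$
$z = 1584$
$d{\left(t,p \right)} = 4$
$E{\left(l \right)} = 8 + 2 l$
$a = 4$ ($a = \sqrt{4 + \left(8 + 2 \cdot 2\right)} = \sqrt{4 + \left(8 + 4\right)} = \sqrt{4 + 12} = \sqrt{16} = 4$)
$a z = 4 \cdot 1584 = 6336$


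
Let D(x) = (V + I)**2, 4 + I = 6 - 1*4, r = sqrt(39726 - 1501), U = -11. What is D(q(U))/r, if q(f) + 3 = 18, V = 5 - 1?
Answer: 4*sqrt(1529)/7645 ≈ 0.020459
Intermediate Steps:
r = 5*sqrt(1529) (r = sqrt(38225) = 5*sqrt(1529) ≈ 195.51)
V = 4
I = -2 (I = -4 + (6 - 1*4) = -4 + (6 - 4) = -4 + 2 = -2)
q(f) = 15 (q(f) = -3 + 18 = 15)
D(x) = 4 (D(x) = (4 - 2)**2 = 2**2 = 4)
D(q(U))/r = 4/((5*sqrt(1529))) = 4*(sqrt(1529)/7645) = 4*sqrt(1529)/7645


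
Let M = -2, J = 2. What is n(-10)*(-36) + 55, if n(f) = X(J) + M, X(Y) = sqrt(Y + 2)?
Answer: 55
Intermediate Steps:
X(Y) = sqrt(2 + Y)
n(f) = 0 (n(f) = sqrt(2 + 2) - 2 = sqrt(4) - 2 = 2 - 2 = 0)
n(-10)*(-36) + 55 = 0*(-36) + 55 = 0 + 55 = 55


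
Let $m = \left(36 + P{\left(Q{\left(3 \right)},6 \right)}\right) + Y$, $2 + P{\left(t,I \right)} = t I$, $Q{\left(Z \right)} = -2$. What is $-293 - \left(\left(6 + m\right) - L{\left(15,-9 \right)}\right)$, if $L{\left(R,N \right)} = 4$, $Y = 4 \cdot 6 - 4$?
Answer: $-337$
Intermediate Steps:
$P{\left(t,I \right)} = -2 + I t$ ($P{\left(t,I \right)} = -2 + t I = -2 + I t$)
$Y = 20$ ($Y = 24 - 4 = 20$)
$m = 42$ ($m = \left(36 + \left(-2 + 6 \left(-2\right)\right)\right) + 20 = \left(36 - 14\right) + 20 = 22 + 20 = 42$)
$-293 - \left(\left(6 + m\right) - L{\left(15,-9 \right)}\right) = -293 - \left(\left(6 + 42\right) - 4\right) = -293 - \left(48 - 4\right) = -293 - 44 = -337$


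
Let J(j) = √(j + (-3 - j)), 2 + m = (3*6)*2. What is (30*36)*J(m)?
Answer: 1080*I*√3 ≈ 1870.6*I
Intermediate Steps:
m = 34 (m = -2 + (3*6)*2 = -2 + 18*2 = -2 + 36 = 34)
J(j) = I*√3 (J(j) = √(-3) = I*√3)
(30*36)*J(m) = (30*36)*(I*√3) = 1080*(I*√3) = 1080*I*√3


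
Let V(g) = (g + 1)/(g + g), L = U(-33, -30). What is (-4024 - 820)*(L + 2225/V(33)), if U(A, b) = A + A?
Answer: -350235732/17 ≈ -2.0602e+7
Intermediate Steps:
U(A, b) = 2*A
L = -66 (L = 2*(-33) = -66)
V(g) = (1 + g)/(2*g) (V(g) = (1 + g)/((2*g)) = (1 + g)*(1/(2*g)) = (1 + g)/(2*g))
(-4024 - 820)*(L + 2225/V(33)) = (-4024 - 820)*(-66 + 2225/(((½)*(1 + 33)/33))) = -4844*(-66 + 2225/(((½)*(1/33)*34))) = -4844*(-66 + 2225/(17/33)) = -4844*(-66 + 2225*(33/17)) = -4844*(-66 + 73425/17) = -4844*72303/17 = -350235732/17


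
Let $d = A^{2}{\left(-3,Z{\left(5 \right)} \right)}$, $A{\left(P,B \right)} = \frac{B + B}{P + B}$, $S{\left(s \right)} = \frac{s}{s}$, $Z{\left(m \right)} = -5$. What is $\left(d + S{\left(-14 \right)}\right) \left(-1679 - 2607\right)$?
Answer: $- \frac{87863}{8} \approx -10983.0$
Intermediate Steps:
$S{\left(s \right)} = 1$
$A{\left(P,B \right)} = \frac{2 B}{B + P}$
$d = \frac{25}{16}$ ($d = \left(2 \left(-5\right) \frac{1}{-5 - 3}\right)^{2} = \left(2 \left(-5\right) \frac{1}{-8}\right)^{2} = \left(2 \left(-5\right) \left(- \frac{1}{8}\right)\right)^{2} = \left(\frac{5}{4}\right)^{2} = \frac{25}{16} \approx 1.5625$)
$\left(d + S{\left(-14 \right)}\right) \left(-1679 - 2607\right) = \left(\frac{25}{16} + 1\right) \left(-1679 - 2607\right) = \frac{41}{16} \left(-4286\right) = - \frac{87863}{8}$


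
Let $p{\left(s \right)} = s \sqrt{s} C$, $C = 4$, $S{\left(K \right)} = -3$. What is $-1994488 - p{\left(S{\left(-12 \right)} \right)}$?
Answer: $-1994488 + 12 i \sqrt{3} \approx -1.9945 \cdot 10^{6} + 20.785 i$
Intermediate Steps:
$p{\left(s \right)} = 4 s^{\frac{3}{2}}$ ($p{\left(s \right)} = s \sqrt{s} 4 = s^{\frac{3}{2}} \cdot 4 = 4 s^{\frac{3}{2}}$)
$-1994488 - p{\left(S{\left(-12 \right)} \right)} = -1994488 - 4 \left(-3\right)^{\frac{3}{2}} = -1994488 - 4 \left(- 3 i \sqrt{3}\right) = -1994488 - - 12 i \sqrt{3} = -1994488 + 12 i \sqrt{3}$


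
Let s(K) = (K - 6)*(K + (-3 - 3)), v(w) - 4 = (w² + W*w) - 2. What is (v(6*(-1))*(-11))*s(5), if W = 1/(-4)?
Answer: -869/2 ≈ -434.50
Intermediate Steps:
W = -¼ ≈ -0.25000
v(w) = 2 + w² - w/4 (v(w) = 4 + ((w² - w/4) - 2) = 4 + (-2 + w² - w/4) = 2 + w² - w/4)
s(K) = (-6 + K)² (s(K) = (-6 + K)*(K - 6) = (-6 + K)*(-6 + K) = (-6 + K)²)
(v(6*(-1))*(-11))*s(5) = ((2 + (6*(-1))² - 3*(-1)/2)*(-11))*(-6 + 5)² = ((2 + (-6)² - ¼*(-6))*(-11))*(-1)² = ((2 + 36 + 3/2)*(-11))*1 = ((79/2)*(-11))*1 = -869/2*1 = -869/2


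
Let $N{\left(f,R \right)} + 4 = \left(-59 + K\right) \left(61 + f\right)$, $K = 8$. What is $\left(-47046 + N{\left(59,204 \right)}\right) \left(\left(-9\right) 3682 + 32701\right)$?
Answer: $23235290$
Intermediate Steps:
$N{\left(f,R \right)} = -3115 - 51 f$ ($N{\left(f,R \right)} = -4 + \left(-59 + 8\right) \left(61 + f\right) = -4 - 51 \left(61 + f\right) = -4 - \left(3111 + 51 f\right) = -3115 - 51 f$)
$\left(-47046 + N{\left(59,204 \right)}\right) \left(\left(-9\right) 3682 + 32701\right) = \left(-47046 - 6124\right) \left(\left(-9\right) 3682 + 32701\right) = \left(-47046 - 6124\right) \left(-33138 + 32701\right) = \left(-47046 - 6124\right) \left(-437\right) = \left(-53170\right) \left(-437\right) = 23235290$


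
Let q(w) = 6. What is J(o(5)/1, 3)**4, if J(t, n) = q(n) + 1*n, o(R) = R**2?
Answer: 6561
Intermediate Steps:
J(t, n) = 6 + n (J(t, n) = 6 + 1*n = 6 + n)
J(o(5)/1, 3)**4 = (6 + 3)**4 = 9**4 = 6561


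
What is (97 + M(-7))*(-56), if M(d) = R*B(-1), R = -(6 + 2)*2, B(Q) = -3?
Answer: -8120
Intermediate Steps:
R = -16 (R = -8*2 = -1*16 = -16)
M(d) = 48 (M(d) = -16*(-3) = 48)
(97 + M(-7))*(-56) = (97 + 48)*(-56) = 145*(-56) = -8120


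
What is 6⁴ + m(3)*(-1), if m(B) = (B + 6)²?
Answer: 1215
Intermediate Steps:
m(B) = (6 + B)²
6⁴ + m(3)*(-1) = 6⁴ + (6 + 3)²*(-1) = 1296 + 9²*(-1) = 1296 + 81*(-1) = 1296 - 81 = 1215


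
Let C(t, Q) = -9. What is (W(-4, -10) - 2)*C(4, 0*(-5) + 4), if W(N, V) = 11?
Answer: -81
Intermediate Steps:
(W(-4, -10) - 2)*C(4, 0*(-5) + 4) = (11 - 2)*(-9) = 9*(-9) = -81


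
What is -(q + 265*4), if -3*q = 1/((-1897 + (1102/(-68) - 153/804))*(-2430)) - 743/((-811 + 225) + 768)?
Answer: -6137910969181189/5783057877870 ≈ -1061.4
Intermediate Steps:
q = 7869618638989/5783057877870 (q = -(1/((-1897 + (1102/(-68) - 153/804))*(-2430)) - 743/((-811 + 225) + 768))/3 = -(-1/2430/(-1897 + (1102*(-1/68) - 153*1/804)) - 743/(-586 + 768))/3 = -(-1/2430/(-1897 + (-551/34 - 51/268)) - 743/182)/3 = -(-1/2430/(-1897 - 74701/4556) - 743*1/182)/3 = -(-1/2430/(-8717433/4556) - 743/182)/3 = -(-4556/8717433*(-1/2430) - 743/182)/3 = -(2278/10591681095 - 743/182)/3 = -1/3*(-7869618638989/1927685959290) = 7869618638989/5783057877870 ≈ 1.3608)
-(q + 265*4) = -(7869618638989/5783057877870 + 265*4) = -(7869618638989/5783057877870 + 1060) = -1*6137910969181189/5783057877870 = -6137910969181189/5783057877870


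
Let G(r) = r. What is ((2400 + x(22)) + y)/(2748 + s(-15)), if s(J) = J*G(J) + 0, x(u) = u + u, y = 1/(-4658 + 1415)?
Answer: 7925891/9641439 ≈ 0.82207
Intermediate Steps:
y = -1/3243 (y = 1/(-3243) = -1/3243 ≈ -0.00030836)
x(u) = 2*u
s(J) = J**2 (s(J) = J*J + 0 = J**2 + 0 = J**2)
((2400 + x(22)) + y)/(2748 + s(-15)) = ((2400 + 2*22) - 1/3243)/(2748 + (-15)**2) = ((2400 + 44) - 1/3243)/(2748 + 225) = (2444 - 1/3243)/2973 = (7925891/3243)*(1/2973) = 7925891/9641439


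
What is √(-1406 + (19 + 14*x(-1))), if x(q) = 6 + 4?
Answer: I*√1247 ≈ 35.313*I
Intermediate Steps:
x(q) = 10
√(-1406 + (19 + 14*x(-1))) = √(-1406 + (19 + 14*10)) = √(-1406 + (19 + 140)) = √(-1406 + 159) = √(-1247) = I*√1247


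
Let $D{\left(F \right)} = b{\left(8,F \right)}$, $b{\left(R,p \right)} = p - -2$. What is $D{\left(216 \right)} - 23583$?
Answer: $-23365$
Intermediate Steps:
$b{\left(R,p \right)} = 2 + p$ ($b{\left(R,p \right)} = p + 2 = 2 + p$)
$D{\left(F \right)} = 2 + F$
$D{\left(216 \right)} - 23583 = \left(2 + 216\right) - 23583 = 218 - 23583 = -23365$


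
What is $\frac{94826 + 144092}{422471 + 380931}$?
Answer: $\frac{119459}{401701} \approx 0.29738$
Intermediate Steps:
$\frac{94826 + 144092}{422471 + 380931} = \frac{238918}{803402} = 238918 \cdot \frac{1}{803402} = \frac{119459}{401701}$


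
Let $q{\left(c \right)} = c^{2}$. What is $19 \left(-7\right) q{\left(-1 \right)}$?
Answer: $-133$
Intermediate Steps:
$19 \left(-7\right) q{\left(-1 \right)} = 19 \left(-7\right) \left(-1\right)^{2} = \left(-133\right) 1 = -133$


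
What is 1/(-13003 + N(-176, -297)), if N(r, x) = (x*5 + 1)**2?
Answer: 1/2189253 ≈ 4.5678e-7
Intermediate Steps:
N(r, x) = (1 + 5*x)**2 (N(r, x) = (5*x + 1)**2 = (1 + 5*x)**2)
1/(-13003 + N(-176, -297)) = 1/(-13003 + (1 + 5*(-297))**2) = 1/(-13003 + (1 - 1485)**2) = 1/(-13003 + (-1484)**2) = 1/(-13003 + 2202256) = 1/2189253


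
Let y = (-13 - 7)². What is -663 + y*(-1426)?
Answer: -571063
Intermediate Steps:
y = 400 (y = (-20)² = 400)
-663 + y*(-1426) = -663 + 400*(-1426) = -663 - 570400 = -571063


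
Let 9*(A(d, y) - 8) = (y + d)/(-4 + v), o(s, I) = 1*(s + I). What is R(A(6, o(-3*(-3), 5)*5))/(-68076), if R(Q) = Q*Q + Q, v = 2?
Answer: -731/2757078 ≈ -0.00026514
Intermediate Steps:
o(s, I) = I + s (o(s, I) = 1*(I + s) = I + s)
A(d, y) = 8 - d/18 - y/18 (A(d, y) = 8 + ((y + d)/(-4 + 2))/9 = 8 + ((d + y)/(-2))/9 = 8 + ((d + y)*(-1/2))/9 = 8 + (-d/2 - y/2)/9 = 8 + (-d/18 - y/18) = 8 - d/18 - y/18)
R(Q) = Q + Q**2 (R(Q) = Q**2 + Q = Q + Q**2)
R(A(6, o(-3*(-3), 5)*5))/(-68076) = ((8 - 1/18*6 - (5 - 3*(-3))*5/18)*(1 + (8 - 1/18*6 - (5 - 3*(-3))*5/18)))/(-68076) = ((8 - 1/3 - (5 + 9)*5/18)*(1 + (8 - 1/3 - (5 + 9)*5/18)))*(-1/68076) = ((8 - 1/3 - 7*5/9)*(1 + (8 - 1/3 - 7*5/9)))*(-1/68076) = ((8 - 1/3 - 1/18*70)*(1 + (8 - 1/3 - 1/18*70)))*(-1/68076) = ((8 - 1/3 - 35/9)*(1 + (8 - 1/3 - 35/9)))*(-1/68076) = (34*(1 + 34/9)/9)*(-1/68076) = ((34/9)*(43/9))*(-1/68076) = (1462/81)*(-1/68076) = -731/2757078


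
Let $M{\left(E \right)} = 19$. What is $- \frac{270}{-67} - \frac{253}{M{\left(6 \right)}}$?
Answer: $- \frac{11821}{1273} \approx -9.2859$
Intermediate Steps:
$- \frac{270}{-67} - \frac{253}{M{\left(6 \right)}} = - \frac{270}{-67} - \frac{253}{19} = \left(-270\right) \left(- \frac{1}{67}\right) - \frac{253}{19} = \frac{270}{67} - \frac{253}{19} = - \frac{11821}{1273}$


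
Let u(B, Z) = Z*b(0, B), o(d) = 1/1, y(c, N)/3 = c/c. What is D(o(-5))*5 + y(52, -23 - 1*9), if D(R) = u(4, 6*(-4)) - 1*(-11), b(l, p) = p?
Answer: -422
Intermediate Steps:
y(c, N) = 3 (y(c, N) = 3*(c/c) = 3*1 = 3)
o(d) = 1 (o(d) = 1*1 = 1)
u(B, Z) = B*Z (u(B, Z) = Z*B = B*Z)
D(R) = -85 (D(R) = 4*(6*(-4)) - 1*(-11) = 4*(-24) + 11 = -96 + 11 = -85)
D(o(-5))*5 + y(52, -23 - 1*9) = -85*5 + 3 = -425 + 3 = -422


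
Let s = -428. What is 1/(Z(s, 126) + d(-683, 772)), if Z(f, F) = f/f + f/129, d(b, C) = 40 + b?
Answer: -129/83246 ≈ -0.0015496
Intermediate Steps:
Z(f, F) = 1 + f/129 (Z(f, F) = 1 + f*(1/129) = 1 + f/129)
1/(Z(s, 126) + d(-683, 772)) = 1/((1 + (1/129)*(-428)) + (40 - 683)) = 1/((1 - 428/129) - 643) = 1/(-299/129 - 643) = 1/(-83246/129) = -129/83246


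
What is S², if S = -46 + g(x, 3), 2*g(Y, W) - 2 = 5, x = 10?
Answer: 7225/4 ≈ 1806.3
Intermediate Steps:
g(Y, W) = 7/2 (g(Y, W) = 1 + (½)*5 = 1 + 5/2 = 7/2)
S = -85/2 (S = -46 + 7/2 = -85/2 ≈ -42.500)
S² = (-85/2)² = 7225/4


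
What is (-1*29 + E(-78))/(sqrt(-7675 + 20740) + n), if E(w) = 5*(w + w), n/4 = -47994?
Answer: 51769528/12284923837 + 809*sqrt(13065)/36854771511 ≈ 0.0042166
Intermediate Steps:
n = -191976 (n = 4*(-47994) = -191976)
E(w) = 10*w (E(w) = 5*(2*w) = 10*w)
(-1*29 + E(-78))/(sqrt(-7675 + 20740) + n) = (-1*29 + 10*(-78))/(sqrt(-7675 + 20740) - 191976) = (-29 - 780)/(sqrt(13065) - 191976) = -809/(-191976 + sqrt(13065))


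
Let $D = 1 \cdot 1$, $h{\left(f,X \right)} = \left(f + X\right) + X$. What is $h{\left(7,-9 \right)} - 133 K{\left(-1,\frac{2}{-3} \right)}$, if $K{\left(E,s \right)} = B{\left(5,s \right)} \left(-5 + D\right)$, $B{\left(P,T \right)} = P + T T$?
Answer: $\frac{25969}{9} \approx 2885.4$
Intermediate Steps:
$B{\left(P,T \right)} = P + T^{2}$
$h{\left(f,X \right)} = f + 2 X$ ($h{\left(f,X \right)} = \left(X + f\right) + X = f + 2 X$)
$D = 1$
$K{\left(E,s \right)} = -20 - 4 s^{2}$ ($K{\left(E,s \right)} = \left(5 + s^{2}\right) \left(-5 + 1\right) = \left(5 + s^{2}\right) \left(-4\right) = -20 - 4 s^{2}$)
$h{\left(7,-9 \right)} - 133 K{\left(-1,\frac{2}{-3} \right)} = \left(7 + 2 \left(-9\right)\right) - 133 \left(-20 - 4 \left(\frac{2}{-3}\right)^{2}\right) = \left(7 - 18\right) - 133 \left(-20 - 4 \left(2 \left(- \frac{1}{3}\right)\right)^{2}\right) = -11 - 133 \left(-20 - 4 \left(- \frac{2}{3}\right)^{2}\right) = -11 - 133 \left(-20 - \frac{16}{9}\right) = -11 - - \frac{26068}{9} = -11 + \frac{26068}{9} = \frac{25969}{9}$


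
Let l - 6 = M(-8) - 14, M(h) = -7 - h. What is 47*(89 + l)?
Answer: 3854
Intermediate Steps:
l = -7 (l = 6 + ((-7 - 1*(-8)) - 14) = 6 + ((-7 + 8) - 14) = 6 + (1 - 14) = 6 - 13 = -7)
47*(89 + l) = 47*(89 - 7) = 47*82 = 3854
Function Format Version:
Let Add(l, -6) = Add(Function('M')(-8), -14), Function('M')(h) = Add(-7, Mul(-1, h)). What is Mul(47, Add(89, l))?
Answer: 3854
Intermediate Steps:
l = -7 (l = Add(6, Add(Add(-7, Mul(-1, -8)), -14)) = Add(6, Add(Add(-7, 8), -14)) = Add(6, Add(1, -14)) = Add(6, -13) = -7)
Mul(47, Add(89, l)) = Mul(47, Add(89, -7)) = Mul(47, 82) = 3854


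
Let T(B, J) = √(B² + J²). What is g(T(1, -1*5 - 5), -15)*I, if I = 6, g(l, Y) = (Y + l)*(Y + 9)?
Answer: 540 - 36*√101 ≈ 178.20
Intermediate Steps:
g(l, Y) = (9 + Y)*(Y + l) (g(l, Y) = (Y + l)*(9 + Y) = (9 + Y)*(Y + l))
g(T(1, -1*5 - 5), -15)*I = ((-15)² + 9*(-15) + 9*√(1² + (-1*5 - 5)²) - 15*√(1² + (-1*5 - 5)²))*6 = (225 - 135 + 9*√(1 + (-5 - 5)²) - 15*√(1 + (-5 - 5)²))*6 = (225 - 135 + 9*√(1 + (-10)²) - 15*√(1 + (-10)²))*6 = (225 - 135 + 9*√(1 + 100) - 15*√(1 + 100))*6 = (225 - 135 + 9*√101 - 15*√101)*6 = (90 - 6*√101)*6 = 540 - 36*√101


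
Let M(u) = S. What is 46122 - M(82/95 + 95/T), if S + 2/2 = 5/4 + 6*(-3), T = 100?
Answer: 184559/4 ≈ 46140.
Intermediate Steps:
S = -71/4 (S = -1 + (5/4 + 6*(-3)) = -1 + (5*(1/4) - 18) = -1 + (5/4 - 18) = -1 - 67/4 = -71/4 ≈ -17.750)
M(u) = -71/4
46122 - M(82/95 + 95/T) = 46122 - 1*(-71/4) = 46122 + 71/4 = 184559/4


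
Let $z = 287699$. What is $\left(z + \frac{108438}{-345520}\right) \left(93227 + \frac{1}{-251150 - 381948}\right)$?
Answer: $\frac{586710310395585099429}{21874802096} \approx 2.6821 \cdot 10^{10}$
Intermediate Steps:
$\left(z + \frac{108438}{-345520}\right) \left(93227 + \frac{1}{-251150 - 381948}\right) = \left(287699 + \frac{108438}{-345520}\right) \left(93227 + \frac{1}{-251150 - 381948}\right) = \left(287699 + 108438 \left(- \frac{1}{345520}\right)\right) \left(93227 + \frac{1}{-633098}\right) = \left(287699 - \frac{54219}{172760}\right) \left(93227 - \frac{1}{633098}\right) = \frac{49702825021}{172760} \cdot \frac{59021827245}{633098} = \frac{586710310395585099429}{21874802096}$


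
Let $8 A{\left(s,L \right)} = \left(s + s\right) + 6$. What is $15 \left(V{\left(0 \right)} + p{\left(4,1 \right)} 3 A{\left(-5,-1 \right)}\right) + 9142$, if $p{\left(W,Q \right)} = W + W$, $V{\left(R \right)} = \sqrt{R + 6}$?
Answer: $8962 + 15 \sqrt{6} \approx 8998.8$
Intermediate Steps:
$V{\left(R \right)} = \sqrt{6 + R}$
$p{\left(W,Q \right)} = 2 W$
$A{\left(s,L \right)} = \frac{3}{4} + \frac{s}{4}$ ($A{\left(s,L \right)} = \frac{\left(s + s\right) + 6}{8} = \frac{2 s + 6}{8} = \frac{6 + 2 s}{8} = \frac{3}{4} + \frac{s}{4}$)
$15 \left(V{\left(0 \right)} + p{\left(4,1 \right)} 3 A{\left(-5,-1 \right)}\right) + 9142 = 15 \left(\sqrt{6 + 0} + 2 \cdot 4 \cdot 3 \left(\frac{3}{4} + \frac{1}{4} \left(-5\right)\right)\right) + 9142 = 15 \left(\sqrt{6} + 8 \cdot 3 \left(\frac{3}{4} - \frac{5}{4}\right)\right) + 9142 = 15 \left(\sqrt{6} + 24 \left(- \frac{1}{2}\right)\right) + 9142 = 15 \left(\sqrt{6} - 12\right) + 9142 = 15 \left(-12 + \sqrt{6}\right) + 9142 = \left(-180 + 15 \sqrt{6}\right) + 9142 = 8962 + 15 \sqrt{6}$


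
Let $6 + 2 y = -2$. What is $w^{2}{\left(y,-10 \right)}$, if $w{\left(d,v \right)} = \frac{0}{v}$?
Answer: $0$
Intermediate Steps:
$y = -4$ ($y = -3 + \frac{1}{2} \left(-2\right) = -3 - 1 = -4$)
$w{\left(d,v \right)} = 0$
$w^{2}{\left(y,-10 \right)} = 0^{2} = 0$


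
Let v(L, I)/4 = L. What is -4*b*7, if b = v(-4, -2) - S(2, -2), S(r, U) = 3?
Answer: 532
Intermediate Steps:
v(L, I) = 4*L
b = -19 (b = 4*(-4) - 1*3 = -16 - 3 = -19)
-4*b*7 = -4*(-19)*7 = 76*7 = 532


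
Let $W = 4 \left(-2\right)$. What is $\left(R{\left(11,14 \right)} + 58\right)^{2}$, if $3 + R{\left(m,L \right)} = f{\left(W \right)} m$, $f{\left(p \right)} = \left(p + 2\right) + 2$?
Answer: $121$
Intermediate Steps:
$W = -8$
$f{\left(p \right)} = 4 + p$ ($f{\left(p \right)} = \left(2 + p\right) + 2 = 4 + p$)
$R{\left(m,L \right)} = -3 - 4 m$ ($R{\left(m,L \right)} = -3 + \left(4 - 8\right) m = -3 - 4 m$)
$\left(R{\left(11,14 \right)} + 58\right)^{2} = \left(\left(-3 - 44\right) + 58\right)^{2} = \left(-47 + 58\right)^{2} = 11^{2} = 121$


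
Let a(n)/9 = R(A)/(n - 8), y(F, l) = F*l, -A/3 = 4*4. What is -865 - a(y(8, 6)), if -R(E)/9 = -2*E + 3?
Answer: -26581/40 ≈ -664.53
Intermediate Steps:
A = -48 (A = -12*4 = -3*16 = -48)
R(E) = -27 + 18*E (R(E) = -9*(-2*E + 3) = -9*(3 - 2*E) = -27 + 18*E)
a(n) = -8019/(-8 + n) (a(n) = 9*((-27 + 18*(-48))/(n - 8)) = 9*((-27 - 864)/(-8 + n)) = 9*(-891/(-8 + n)) = -8019/(-8 + n))
-865 - a(y(8, 6)) = -865 - (-8019)/(-8 + 8*6) = -865 - (-8019)/(-8 + 48) = -865 - (-8019)/40 = -865 - 1*(-8019/40) = -865 + 8019/40 = -26581/40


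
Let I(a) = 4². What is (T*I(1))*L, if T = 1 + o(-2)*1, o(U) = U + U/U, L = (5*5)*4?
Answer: 0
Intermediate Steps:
I(a) = 16
L = 100 (L = 25*4 = 100)
o(U) = 1 + U (o(U) = U + 1 = 1 + U)
T = 0 (T = 1 + (1 - 2)*1 = 1 - 1*1 = 1 - 1 = 0)
(T*I(1))*L = (0*16)*100 = 0*100 = 0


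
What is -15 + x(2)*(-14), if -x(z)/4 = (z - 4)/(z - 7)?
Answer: 37/5 ≈ 7.4000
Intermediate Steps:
x(z) = -4*(-4 + z)/(-7 + z) (x(z) = -4*(z - 4)/(z - 7) = -4*(-4 + z)/(-7 + z))
-15 + x(2)*(-14) = -15 + (4*(4 - 1*2)/(-7 + 2))*(-14) = -15 + (4*(4 - 2)/(-5))*(-14) = -15 + (4*(-⅕)*2)*(-14) = -15 - 8/5*(-14) = -15 + 112/5 = 37/5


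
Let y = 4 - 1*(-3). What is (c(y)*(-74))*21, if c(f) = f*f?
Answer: -76146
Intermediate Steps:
y = 7 (y = 4 + 3 = 7)
c(f) = f**2
(c(y)*(-74))*21 = (7**2*(-74))*21 = (49*(-74))*21 = -3626*21 = -76146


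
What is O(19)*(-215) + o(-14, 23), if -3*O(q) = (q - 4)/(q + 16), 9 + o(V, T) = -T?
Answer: -9/7 ≈ -1.2857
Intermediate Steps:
o(V, T) = -9 - T
O(q) = -(-4 + q)/(3*(16 + q)) (O(q) = -(q - 4)/(3*(q + 16)) = -(-4 + q)/(3*(16 + q)))
O(19)*(-215) + o(-14, 23) = ((4 - 1*19)/(3*(16 + 19)))*(-215) + (-9 - 1*23) = ((1/3)*(4 - 19)/35)*(-215) + (-9 - 23) = ((1/3)*(1/35)*(-15))*(-215) - 32 = -1/7*(-215) - 32 = 215/7 - 32 = -9/7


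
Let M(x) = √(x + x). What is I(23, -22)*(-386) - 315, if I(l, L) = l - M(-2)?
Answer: -9193 + 772*I ≈ -9193.0 + 772.0*I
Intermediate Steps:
M(x) = √2*√x (M(x) = √(2*x) = √2*√x)
I(l, L) = l - 2*I (I(l, L) = l - √2*√(-2) = l - √2*I*√2 = l - 2*I)
I(23, -22)*(-386) - 315 = (23 - 2*I)*(-386) - 315 = (-8878 + 772*I) - 315 = -9193 + 772*I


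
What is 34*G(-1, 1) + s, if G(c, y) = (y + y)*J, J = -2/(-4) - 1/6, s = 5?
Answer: 83/3 ≈ 27.667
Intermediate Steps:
J = 1/3 (J = -2*(-1/4) - 1*1/6 = 1/2 - 1/6 = 1/3 ≈ 0.33333)
G(c, y) = 2*y/3 (G(c, y) = (y + y)*(1/3) = (2*y)*(1/3) = 2*y/3)
34*G(-1, 1) + s = 34*((2/3)*1) + 5 = 34*(2/3) + 5 = 68/3 + 5 = 83/3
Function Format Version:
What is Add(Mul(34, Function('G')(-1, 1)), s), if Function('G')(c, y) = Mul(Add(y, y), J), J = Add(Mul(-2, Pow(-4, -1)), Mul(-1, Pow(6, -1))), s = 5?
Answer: Rational(83, 3) ≈ 27.667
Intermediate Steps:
J = Rational(1, 3) (J = Add(Mul(-2, Rational(-1, 4)), Mul(-1, Rational(1, 6))) = Add(Rational(1, 2), Rational(-1, 6)) = Rational(1, 3) ≈ 0.33333)
Function('G')(c, y) = Mul(Rational(2, 3), y) (Function('G')(c, y) = Mul(Add(y, y), Rational(1, 3)) = Mul(Mul(2, y), Rational(1, 3)) = Mul(Rational(2, 3), y))
Add(Mul(34, Function('G')(-1, 1)), s) = Add(Mul(34, Mul(Rational(2, 3), 1)), 5) = Add(Mul(34, Rational(2, 3)), 5) = Add(Rational(68, 3), 5) = Rational(83, 3)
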